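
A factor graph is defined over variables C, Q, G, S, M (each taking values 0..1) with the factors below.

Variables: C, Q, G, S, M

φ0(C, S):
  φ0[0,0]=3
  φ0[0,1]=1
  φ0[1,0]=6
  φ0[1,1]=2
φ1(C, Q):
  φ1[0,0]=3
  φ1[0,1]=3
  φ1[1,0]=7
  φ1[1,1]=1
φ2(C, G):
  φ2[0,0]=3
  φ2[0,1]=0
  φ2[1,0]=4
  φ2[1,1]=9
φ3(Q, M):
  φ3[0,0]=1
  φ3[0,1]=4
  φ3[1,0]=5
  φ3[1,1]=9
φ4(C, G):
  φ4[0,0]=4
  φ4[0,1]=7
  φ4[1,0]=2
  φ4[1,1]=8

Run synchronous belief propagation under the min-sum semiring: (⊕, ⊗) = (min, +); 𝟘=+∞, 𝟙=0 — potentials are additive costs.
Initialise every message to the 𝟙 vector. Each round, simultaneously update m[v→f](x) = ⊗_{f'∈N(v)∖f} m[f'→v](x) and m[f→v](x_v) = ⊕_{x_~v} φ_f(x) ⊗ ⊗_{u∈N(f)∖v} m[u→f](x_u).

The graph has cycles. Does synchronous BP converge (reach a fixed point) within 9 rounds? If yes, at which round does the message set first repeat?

init: all messages = 𝟙 over 2 values
r1 m[φ0→C] = [1, 2]
r1 m[φ0→S] = [3, 1]
r1 m[φ1→C] = [3, 1]
r1 m[φ1→Q] = [3, 1]
r1 m[φ2→C] = [0, 4]
r1 m[φ2→G] = [3, 0]
r1 m[φ3→Q] = [1, 5]
r1 m[φ3→M] = [1, 4]
r1 m[φ4→C] = [4, 2]
r1 m[φ4→G] = [2, 7]
r1 m[C→φ0] = [0, 0]
r1 m[C→φ1] = [0, 0]
r1 m[C→φ2] = [0, 0]
r1 m[C→φ4] = [0, 0]
r1 m[Q→φ1] = [0, 0]
r1 m[Q→φ3] = [0, 0]
r1 m[G→φ2] = [0, 0]
r1 m[G→φ4] = [0, 0]
r1 m[S→φ0] = [0, 0]
r1 m[M→φ3] = [0, 0]
r2 m[φ0→C] = [1, 2]
r2 m[φ0→S] = [3, 1]
r2 m[φ1→C] = [3, 1]
r2 m[φ1→Q] = [3, 1]
r2 m[φ2→C] = [0, 4]
r2 m[φ2→G] = [3, 0]
r2 m[φ3→Q] = [1, 5]
r2 m[φ3→M] = [1, 4]
r2 m[φ4→C] = [4, 2]
r2 m[φ4→G] = [2, 7]
r2 m[C→φ0] = [7, 7]
r2 m[C→φ1] = [5, 8]
r2 m[C→φ2] = [8, 5]
r2 m[C→φ4] = [4, 7]
r2 m[Q→φ1] = [1, 5]
r2 m[Q→φ3] = [3, 1]
r2 m[G→φ2] = [2, 7]
r2 m[G→φ4] = [3, 0]
r2 m[S→φ0] = [0, 0]
r2 m[M→φ3] = [0, 0]
r3 m[φ0→C] = [1, 2]
r3 m[φ0→S] = [10, 8]
r3 m[φ1→C] = [4, 6]
r3 m[φ1→Q] = [8, 8]
r3 m[φ2→C] = [5, 6]
r3 m[φ2→G] = [9, 8]
r3 m[φ3→Q] = [1, 5]
r3 m[φ3→M] = [4, 7]
r3 m[φ4→C] = [7, 5]
r3 m[φ4→G] = [8, 11]
r3 m[C→φ0] = [7, 7]
r3 m[C→φ1] = [5, 8]
r3 m[C→φ2] = [8, 5]
r3 m[C→φ4] = [4, 7]
r3 m[Q→φ1] = [1, 5]
r3 m[Q→φ3] = [3, 1]
r3 m[G→φ2] = [2, 7]
r3 m[G→φ4] = [3, 0]
r3 m[S→φ0] = [0, 0]
r3 m[M→φ3] = [0, 0]
r4 m[φ0→C] = [1, 2]
r4 m[φ0→S] = [10, 8]
r4 m[φ1→C] = [4, 6]
r4 m[φ1→Q] = [8, 8]
r4 m[φ2→C] = [5, 6]
r4 m[φ2→G] = [9, 8]
r4 m[φ3→Q] = [1, 5]
r4 m[φ3→M] = [4, 7]
r4 m[φ4→C] = [7, 5]
r4 m[φ4→G] = [8, 11]
r4 m[C→φ0] = [16, 17]
r4 m[C→φ1] = [13, 13]
r4 m[C→φ2] = [12, 13]
r4 m[C→φ4] = [10, 14]
r4 m[Q→φ1] = [1, 5]
r4 m[Q→φ3] = [8, 8]
r4 m[G→φ2] = [8, 11]
r4 m[G→φ4] = [9, 8]
r4 m[S→φ0] = [0, 0]
r4 m[M→φ3] = [0, 0]
r5 m[φ0→C] = [1, 2]
r5 m[φ0→S] = [19, 17]
r5 m[φ1→C] = [4, 6]
r5 m[φ1→Q] = [16, 14]
r5 m[φ2→C] = [11, 12]
r5 m[φ2→G] = [15, 12]
r5 m[φ3→Q] = [1, 5]
r5 m[φ3→M] = [9, 12]
r5 m[φ4→C] = [13, 11]
r5 m[φ4→G] = [14, 17]
r5 m[C→φ0] = [16, 17]
r5 m[C→φ1] = [13, 13]
r5 m[C→φ2] = [12, 13]
r5 m[C→φ4] = [10, 14]
r5 m[Q→φ1] = [1, 5]
r5 m[Q→φ3] = [8, 8]
r5 m[G→φ2] = [8, 11]
r5 m[G→φ4] = [9, 8]
r5 m[S→φ0] = [0, 0]
r5 m[M→φ3] = [0, 0]
r6 m[φ0→C] = [1, 2]
r6 m[φ0→S] = [19, 17]
r6 m[φ1→C] = [4, 6]
r6 m[φ1→Q] = [16, 14]
r6 m[φ2→C] = [11, 12]
r6 m[φ2→G] = [15, 12]
r6 m[φ3→Q] = [1, 5]
r6 m[φ3→M] = [9, 12]
r6 m[φ4→C] = [13, 11]
r6 m[φ4→G] = [14, 17]
r6 m[C→φ0] = [28, 29]
r6 m[C→φ1] = [25, 25]
r6 m[C→φ2] = [18, 19]
r6 m[C→φ4] = [16, 20]
r6 m[Q→φ1] = [1, 5]
r6 m[Q→φ3] = [16, 14]
r6 m[G→φ2] = [14, 17]
r6 m[G→φ4] = [15, 12]
r6 m[S→φ0] = [0, 0]
r6 m[M→φ3] = [0, 0]
r7 m[φ0→C] = [1, 2]
r7 m[φ0→S] = [31, 29]
r7 m[φ1→C] = [4, 6]
r7 m[φ1→Q] = [28, 26]
r7 m[φ2→C] = [17, 18]
r7 m[φ2→G] = [21, 18]
r7 m[φ3→Q] = [1, 5]
r7 m[φ3→M] = [17, 20]
r7 m[φ4→C] = [19, 17]
r7 m[φ4→G] = [20, 23]
r7 m[C→φ0] = [28, 29]
r7 m[C→φ1] = [25, 25]
r7 m[C→φ2] = [18, 19]
r7 m[C→φ4] = [16, 20]
r7 m[Q→φ1] = [1, 5]
r7 m[Q→φ3] = [16, 14]
r7 m[G→φ2] = [14, 17]
r7 m[G→φ4] = [15, 12]
r7 m[S→φ0] = [0, 0]
r7 m[M→φ3] = [0, 0]
r8 m[φ0→C] = [1, 2]
r8 m[φ0→S] = [31, 29]
r8 m[φ1→C] = [4, 6]
r8 m[φ1→Q] = [28, 26]
r8 m[φ2→C] = [17, 18]
r8 m[φ2→G] = [21, 18]
r8 m[φ3→Q] = [1, 5]
r8 m[φ3→M] = [17, 20]
r8 m[φ4→C] = [19, 17]
r8 m[φ4→G] = [20, 23]
r8 m[C→φ0] = [40, 41]
r8 m[C→φ1] = [37, 37]
r8 m[C→φ2] = [24, 25]
r8 m[C→φ4] = [22, 26]
r8 m[Q→φ1] = [1, 5]
r8 m[Q→φ3] = [28, 26]
r8 m[G→φ2] = [20, 23]
r8 m[G→φ4] = [21, 18]
r8 m[S→φ0] = [0, 0]
r8 m[M→φ3] = [0, 0]
r9 m[φ0→C] = [1, 2]
r9 m[φ0→S] = [43, 41]
r9 m[φ1→C] = [4, 6]
r9 m[φ1→Q] = [40, 38]
r9 m[φ2→C] = [23, 24]
r9 m[φ2→G] = [27, 24]
r9 m[φ3→Q] = [1, 5]
r9 m[φ3→M] = [29, 32]
r9 m[φ4→C] = [25, 23]
r9 m[φ4→G] = [26, 29]
r9 m[C→φ0] = [40, 41]
r9 m[C→φ1] = [37, 37]
r9 m[C→φ2] = [24, 25]
r9 m[C→φ4] = [22, 26]
r9 m[Q→φ1] = [1, 5]
r9 m[Q→φ3] = [28, 26]
r9 m[G→φ2] = [20, 23]
r9 m[G→φ4] = [21, 18]
r9 m[S→φ0] = [0, 0]
r9 m[M→φ3] = [0, 0]
no fixed point within 9 rounds

NOT CONVERGED within 9 rounds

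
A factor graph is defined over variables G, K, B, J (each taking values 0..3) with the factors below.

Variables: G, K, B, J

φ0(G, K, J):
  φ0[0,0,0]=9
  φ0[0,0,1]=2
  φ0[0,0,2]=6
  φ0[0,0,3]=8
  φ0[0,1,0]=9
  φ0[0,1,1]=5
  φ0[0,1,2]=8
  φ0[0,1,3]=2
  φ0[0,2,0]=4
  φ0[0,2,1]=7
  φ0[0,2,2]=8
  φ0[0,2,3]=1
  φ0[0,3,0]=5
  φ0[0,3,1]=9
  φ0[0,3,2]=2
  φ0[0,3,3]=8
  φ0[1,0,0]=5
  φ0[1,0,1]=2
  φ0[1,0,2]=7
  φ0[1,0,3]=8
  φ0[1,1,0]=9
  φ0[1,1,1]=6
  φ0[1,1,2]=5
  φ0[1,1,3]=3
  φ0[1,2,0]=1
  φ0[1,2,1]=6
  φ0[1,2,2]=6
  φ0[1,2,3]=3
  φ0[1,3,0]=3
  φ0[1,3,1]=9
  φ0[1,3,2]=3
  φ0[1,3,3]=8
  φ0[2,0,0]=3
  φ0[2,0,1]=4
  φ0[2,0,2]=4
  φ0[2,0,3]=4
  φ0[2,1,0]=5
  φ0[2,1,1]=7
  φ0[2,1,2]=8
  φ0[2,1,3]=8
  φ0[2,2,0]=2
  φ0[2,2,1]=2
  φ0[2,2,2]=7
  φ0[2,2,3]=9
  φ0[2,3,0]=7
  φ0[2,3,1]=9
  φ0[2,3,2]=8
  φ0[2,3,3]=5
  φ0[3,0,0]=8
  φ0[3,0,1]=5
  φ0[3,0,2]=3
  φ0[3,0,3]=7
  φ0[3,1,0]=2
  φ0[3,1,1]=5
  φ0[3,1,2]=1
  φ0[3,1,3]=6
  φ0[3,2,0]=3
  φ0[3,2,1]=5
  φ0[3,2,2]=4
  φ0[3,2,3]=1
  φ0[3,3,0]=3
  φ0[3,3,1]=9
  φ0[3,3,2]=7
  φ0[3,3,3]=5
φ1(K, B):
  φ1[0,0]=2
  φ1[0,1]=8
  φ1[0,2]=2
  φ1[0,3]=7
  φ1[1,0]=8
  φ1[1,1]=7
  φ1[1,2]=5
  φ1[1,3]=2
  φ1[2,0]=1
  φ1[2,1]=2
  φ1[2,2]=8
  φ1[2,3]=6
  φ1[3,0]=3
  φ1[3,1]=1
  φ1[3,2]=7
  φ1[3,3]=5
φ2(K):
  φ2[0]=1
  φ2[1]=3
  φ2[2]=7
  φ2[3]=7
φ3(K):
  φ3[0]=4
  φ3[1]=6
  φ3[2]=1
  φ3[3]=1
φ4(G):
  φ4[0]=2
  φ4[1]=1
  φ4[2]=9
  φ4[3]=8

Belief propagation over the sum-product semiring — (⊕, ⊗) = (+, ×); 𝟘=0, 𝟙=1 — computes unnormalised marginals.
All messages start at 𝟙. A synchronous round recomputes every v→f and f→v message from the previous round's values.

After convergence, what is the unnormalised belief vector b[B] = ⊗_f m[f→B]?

init: all messages = 𝟙 over 4 values
r1 m[φ0→G] = [93, 84, 92, 74]
r1 m[φ0→K] = [85, 89, 69, 100]
r1 m[φ0→J] = [78, 92, 87, 86]
r1 m[φ1→K] = [19, 22, 17, 16]
r1 m[φ1→B] = [14, 18, 22, 20]
r1 m[φ2→K] = [1, 3, 7, 7]
r1 m[φ3→K] = [4, 6, 1, 1]
r1 m[φ4→G] = [2, 1, 9, 8]
r1 m[G→φ0] = [1, 1, 1, 1]
r1 m[G→φ4] = [1, 1, 1, 1]
r1 m[K→φ0] = [1, 1, 1, 1]
r1 m[K→φ1] = [1, 1, 1, 1]
r1 m[K→φ2] = [1, 1, 1, 1]
r1 m[K→φ3] = [1, 1, 1, 1]
r1 m[B→φ1] = [1, 1, 1, 1]
r1 m[J→φ0] = [1, 1, 1, 1]
r2 m[φ0→G] = [93, 84, 92, 74]
r2 m[φ0→K] = [85, 89, 69, 100]
r2 m[φ0→J] = [78, 92, 87, 86]
r2 m[φ1→K] = [19, 22, 17, 16]
r2 m[φ1→B] = [14, 18, 22, 20]
r2 m[φ2→K] = [1, 3, 7, 7]
r2 m[φ3→K] = [4, 6, 1, 1]
r2 m[φ4→G] = [2, 1, 9, 8]
r2 m[G→φ0] = [2, 1, 9, 8]
r2 m[G→φ4] = [93, 84, 92, 74]
r2 m[K→φ0] = [76, 396, 119, 112]
r2 m[K→φ1] = [340, 1602, 483, 700]
r2 m[K→φ2] = [6460, 11748, 1173, 1600]
r2 m[K→φ3] = [1615, 5874, 8211, 11200]
r2 m[B→φ1] = [1, 1, 1, 1]
r2 m[J→φ0] = [1, 1, 1, 1]
r3 m[φ0→G] = [16472, 15260, 17856, 11527]
r3 m[φ0→K] = [391, 435, 340, 524]
r3 m[φ0→J] = [60781, 82798, 75043, 82502]
r3 m[φ1→K] = [19, 22, 17, 16]
r3 m[φ1→B] = [16079, 15600, 17454, 11982]
r3 m[φ2→K] = [1, 3, 7, 7]
r3 m[φ3→K] = [4, 6, 1, 1]
r3 m[φ4→G] = [2, 1, 9, 8]
r3 m[G→φ0] = [2, 1, 9, 8]
r3 m[G→φ4] = [93, 84, 92, 74]
r3 m[K→φ0] = [76, 396, 119, 112]
r3 m[K→φ1] = [340, 1602, 483, 700]
r3 m[K→φ2] = [6460, 11748, 1173, 1600]
r3 m[K→φ3] = [1615, 5874, 8211, 11200]
r3 m[B→φ1] = [1, 1, 1, 1]
r3 m[J→φ0] = [1, 1, 1, 1]
r4 m[φ0→G] = [16472, 15260, 17856, 11527]
r4 m[φ0→K] = [391, 435, 340, 524]
r4 m[φ0→J] = [60781, 82798, 75043, 82502]
r4 m[φ1→K] = [19, 22, 17, 16]
r4 m[φ1→B] = [16079, 15600, 17454, 11982]
r4 m[φ2→K] = [1, 3, 7, 7]
r4 m[φ3→K] = [4, 6, 1, 1]
r4 m[φ4→G] = [2, 1, 9, 8]
r4 m[G→φ0] = [2, 1, 9, 8]
r4 m[G→φ4] = [16472, 15260, 17856, 11527]
r4 m[K→φ0] = [76, 396, 119, 112]
r4 m[K→φ1] = [1564, 7830, 2380, 3668]
r4 m[K→φ2] = [29716, 57420, 5780, 8384]
r4 m[K→φ3] = [7429, 28710, 40460, 58688]
r4 m[B→φ1] = [1, 1, 1, 1]
r4 m[J→φ0] = [1, 1, 1, 1]
r5 m[φ0→G] = [16472, 15260, 17856, 11527]
r5 m[φ0→K] = [391, 435, 340, 524]
r5 m[φ0→J] = [60781, 82798, 75043, 82502]
r5 m[φ1→K] = [19, 22, 17, 16]
r5 m[φ1→B] = [79152, 75750, 86994, 59228]
r5 m[φ2→K] = [1, 3, 7, 7]
r5 m[φ3→K] = [4, 6, 1, 1]
r5 m[φ4→G] = [2, 1, 9, 8]
r5 m[G→φ0] = [2, 1, 9, 8]
r5 m[G→φ4] = [16472, 15260, 17856, 11527]
r5 m[K→φ0] = [76, 396, 119, 112]
r5 m[K→φ1] = [1564, 7830, 2380, 3668]
r5 m[K→φ2] = [29716, 57420, 5780, 8384]
r5 m[K→φ3] = [7429, 28710, 40460, 58688]
r5 m[B→φ1] = [1, 1, 1, 1]
r5 m[J→φ0] = [1, 1, 1, 1]
r6 m[φ0→G] = [16472, 15260, 17856, 11527]
r6 m[φ0→K] = [391, 435, 340, 524]
r6 m[φ0→J] = [60781, 82798, 75043, 82502]
r6 m[φ1→K] = [19, 22, 17, 16]
r6 m[φ1→B] = [79152, 75750, 86994, 59228]
r6 m[φ2→K] = [1, 3, 7, 7]
r6 m[φ3→K] = [4, 6, 1, 1]
r6 m[φ4→G] = [2, 1, 9, 8]
r6 m[G→φ0] = [2, 1, 9, 8]
r6 m[G→φ4] = [16472, 15260, 17856, 11527]
r6 m[K→φ0] = [76, 396, 119, 112]
r6 m[K→φ1] = [1564, 7830, 2380, 3668]
r6 m[K→φ2] = [29716, 57420, 5780, 8384]
r6 m[K→φ3] = [7429, 28710, 40460, 58688]
r6 m[B→φ1] = [1, 1, 1, 1]
r6 m[J→φ0] = [1, 1, 1, 1]
fixed point reached at round 6
b[B] = ⊗ incoming = [79152, 75750, 86994, 59228]

b[B] = [79152, 75750, 86994, 59228]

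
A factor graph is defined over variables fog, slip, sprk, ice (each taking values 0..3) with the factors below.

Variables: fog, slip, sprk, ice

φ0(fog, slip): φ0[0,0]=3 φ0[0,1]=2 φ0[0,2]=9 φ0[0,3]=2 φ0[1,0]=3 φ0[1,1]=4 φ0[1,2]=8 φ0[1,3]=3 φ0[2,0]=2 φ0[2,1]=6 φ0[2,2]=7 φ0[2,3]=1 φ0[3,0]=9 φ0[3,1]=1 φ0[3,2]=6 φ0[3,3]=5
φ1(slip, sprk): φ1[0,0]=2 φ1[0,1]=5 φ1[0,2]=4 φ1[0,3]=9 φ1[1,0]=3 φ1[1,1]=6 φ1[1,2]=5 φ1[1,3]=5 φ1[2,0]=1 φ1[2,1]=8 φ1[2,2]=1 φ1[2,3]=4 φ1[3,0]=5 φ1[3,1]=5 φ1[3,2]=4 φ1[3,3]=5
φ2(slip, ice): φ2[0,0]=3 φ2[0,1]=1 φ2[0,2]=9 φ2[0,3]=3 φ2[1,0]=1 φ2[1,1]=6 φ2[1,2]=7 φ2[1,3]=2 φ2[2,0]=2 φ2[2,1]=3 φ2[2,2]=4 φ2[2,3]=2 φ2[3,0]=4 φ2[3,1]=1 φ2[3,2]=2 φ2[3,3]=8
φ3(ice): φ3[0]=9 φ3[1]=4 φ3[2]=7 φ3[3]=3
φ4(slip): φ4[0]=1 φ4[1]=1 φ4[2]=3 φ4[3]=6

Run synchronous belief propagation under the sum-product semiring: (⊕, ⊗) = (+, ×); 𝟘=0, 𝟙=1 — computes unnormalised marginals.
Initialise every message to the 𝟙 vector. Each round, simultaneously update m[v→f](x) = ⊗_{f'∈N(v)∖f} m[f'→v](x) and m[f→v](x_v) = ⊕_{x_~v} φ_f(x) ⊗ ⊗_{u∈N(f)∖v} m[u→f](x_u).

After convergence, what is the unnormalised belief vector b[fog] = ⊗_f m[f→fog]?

init: all messages = 𝟙 over 4 values
r1 m[φ0→fog] = [16, 18, 16, 21]
r1 m[φ0→slip] = [17, 13, 30, 11]
r1 m[φ1→slip] = [20, 19, 14, 19]
r1 m[φ1→sprk] = [11, 24, 14, 23]
r1 m[φ2→slip] = [16, 16, 11, 15]
r1 m[φ2→ice] = [10, 11, 22, 15]
r1 m[φ3→ice] = [9, 4, 7, 3]
r1 m[φ4→slip] = [1, 1, 3, 6]
r1 m[fog→φ0] = [1, 1, 1, 1]
r1 m[slip→φ0] = [1, 1, 1, 1]
r1 m[slip→φ1] = [1, 1, 1, 1]
r1 m[slip→φ2] = [1, 1, 1, 1]
r1 m[slip→φ4] = [1, 1, 1, 1]
r1 m[sprk→φ1] = [1, 1, 1, 1]
r1 m[ice→φ2] = [1, 1, 1, 1]
r1 m[ice→φ3] = [1, 1, 1, 1]
r2 m[φ0→fog] = [16, 18, 16, 21]
r2 m[φ0→slip] = [17, 13, 30, 11]
r2 m[φ1→slip] = [20, 19, 14, 19]
r2 m[φ1→sprk] = [11, 24, 14, 23]
r2 m[φ2→slip] = [16, 16, 11, 15]
r2 m[φ2→ice] = [10, 11, 22, 15]
r2 m[φ3→ice] = [9, 4, 7, 3]
r2 m[φ4→slip] = [1, 1, 3, 6]
r2 m[fog→φ0] = [1, 1, 1, 1]
r2 m[slip→φ0] = [320, 304, 462, 1710]
r2 m[slip→φ1] = [272, 208, 990, 990]
r2 m[slip→φ2] = [340, 247, 1260, 1254]
r2 m[slip→φ4] = [5440, 3952, 4620, 3135]
r2 m[sprk→φ1] = [1, 1, 1, 1]
r2 m[ice→φ2] = [9, 4, 7, 3]
r2 m[ice→φ3] = [10, 11, 22, 15]
r3 m[φ0→fog] = [9146, 11002, 7408, 14506]
r3 m[φ0→slip] = [17, 13, 30, 11]
r3 m[φ1→slip] = [20, 19, 14, 19]
r3 m[φ1→sprk] = [7108, 15478, 7078, 12398]
r3 m[φ2→slip] = [103, 88, 64, 78]
r3 m[φ2→ice] = [8803, 6856, 12337, 14066]
r3 m[φ3→ice] = [9, 4, 7, 3]
r3 m[φ4→slip] = [1, 1, 3, 6]
r3 m[fog→φ0] = [1, 1, 1, 1]
r3 m[slip→φ0] = [320, 304, 462, 1710]
r3 m[slip→φ1] = [272, 208, 990, 990]
r3 m[slip→φ2] = [340, 247, 1260, 1254]
r3 m[slip→φ4] = [5440, 3952, 4620, 3135]
r3 m[sprk→φ1] = [1, 1, 1, 1]
r3 m[ice→φ2] = [9, 4, 7, 3]
r3 m[ice→φ3] = [10, 11, 22, 15]
r4 m[φ0→fog] = [9146, 11002, 7408, 14506]
r4 m[φ0→slip] = [17, 13, 30, 11]
r4 m[φ1→slip] = [20, 19, 14, 19]
r4 m[φ1→sprk] = [7108, 15478, 7078, 12398]
r4 m[φ2→slip] = [103, 88, 64, 78]
r4 m[φ2→ice] = [8803, 6856, 12337, 14066]
r4 m[φ3→ice] = [9, 4, 7, 3]
r4 m[φ4→slip] = [1, 1, 3, 6]
r4 m[fog→φ0] = [1, 1, 1, 1]
r4 m[slip→φ0] = [2060, 1672, 2688, 8892]
r4 m[slip→φ1] = [1751, 1144, 5760, 5148]
r4 m[slip→φ2] = [340, 247, 1260, 1254]
r4 m[slip→φ4] = [35020, 21736, 26880, 16302]
r4 m[sprk→φ1] = [1, 1, 1, 1]
r4 m[ice→φ2] = [9, 4, 7, 3]
r4 m[ice→φ3] = [8803, 6856, 12337, 14066]
r5 m[φ0→fog] = [51500, 61048, 41860, 80800]
r5 m[φ0→slip] = [17, 13, 30, 11]
r5 m[φ1→slip] = [20, 19, 14, 19]
r5 m[φ1→sprk] = [38434, 87439, 39076, 70259]
r5 m[φ2→slip] = [103, 88, 64, 78]
r5 m[φ2→ice] = [8803, 6856, 12337, 14066]
r5 m[φ3→ice] = [9, 4, 7, 3]
r5 m[φ4→slip] = [1, 1, 3, 6]
r5 m[fog→φ0] = [1, 1, 1, 1]
r5 m[slip→φ0] = [2060, 1672, 2688, 8892]
r5 m[slip→φ1] = [1751, 1144, 5760, 5148]
r5 m[slip→φ2] = [340, 247, 1260, 1254]
r5 m[slip→φ4] = [35020, 21736, 26880, 16302]
r5 m[sprk→φ1] = [1, 1, 1, 1]
r5 m[ice→φ2] = [9, 4, 7, 3]
r5 m[ice→φ3] = [8803, 6856, 12337, 14066]
r6 m[φ0→fog] = [51500, 61048, 41860, 80800]
r6 m[φ0→slip] = [17, 13, 30, 11]
r6 m[φ1→slip] = [20, 19, 14, 19]
r6 m[φ1→sprk] = [38434, 87439, 39076, 70259]
r6 m[φ2→slip] = [103, 88, 64, 78]
r6 m[φ2→ice] = [8803, 6856, 12337, 14066]
r6 m[φ3→ice] = [9, 4, 7, 3]
r6 m[φ4→slip] = [1, 1, 3, 6]
r6 m[fog→φ0] = [1, 1, 1, 1]
r6 m[slip→φ0] = [2060, 1672, 2688, 8892]
r6 m[slip→φ1] = [1751, 1144, 5760, 5148]
r6 m[slip→φ2] = [340, 247, 1260, 1254]
r6 m[slip→φ4] = [35020, 21736, 26880, 16302]
r6 m[sprk→φ1] = [1, 1, 1, 1]
r6 m[ice→φ2] = [9, 4, 7, 3]
r6 m[ice→φ3] = [8803, 6856, 12337, 14066]
fixed point reached at round 6
b[fog] = ⊗ incoming = [51500, 61048, 41860, 80800]

b[fog] = [51500, 61048, 41860, 80800]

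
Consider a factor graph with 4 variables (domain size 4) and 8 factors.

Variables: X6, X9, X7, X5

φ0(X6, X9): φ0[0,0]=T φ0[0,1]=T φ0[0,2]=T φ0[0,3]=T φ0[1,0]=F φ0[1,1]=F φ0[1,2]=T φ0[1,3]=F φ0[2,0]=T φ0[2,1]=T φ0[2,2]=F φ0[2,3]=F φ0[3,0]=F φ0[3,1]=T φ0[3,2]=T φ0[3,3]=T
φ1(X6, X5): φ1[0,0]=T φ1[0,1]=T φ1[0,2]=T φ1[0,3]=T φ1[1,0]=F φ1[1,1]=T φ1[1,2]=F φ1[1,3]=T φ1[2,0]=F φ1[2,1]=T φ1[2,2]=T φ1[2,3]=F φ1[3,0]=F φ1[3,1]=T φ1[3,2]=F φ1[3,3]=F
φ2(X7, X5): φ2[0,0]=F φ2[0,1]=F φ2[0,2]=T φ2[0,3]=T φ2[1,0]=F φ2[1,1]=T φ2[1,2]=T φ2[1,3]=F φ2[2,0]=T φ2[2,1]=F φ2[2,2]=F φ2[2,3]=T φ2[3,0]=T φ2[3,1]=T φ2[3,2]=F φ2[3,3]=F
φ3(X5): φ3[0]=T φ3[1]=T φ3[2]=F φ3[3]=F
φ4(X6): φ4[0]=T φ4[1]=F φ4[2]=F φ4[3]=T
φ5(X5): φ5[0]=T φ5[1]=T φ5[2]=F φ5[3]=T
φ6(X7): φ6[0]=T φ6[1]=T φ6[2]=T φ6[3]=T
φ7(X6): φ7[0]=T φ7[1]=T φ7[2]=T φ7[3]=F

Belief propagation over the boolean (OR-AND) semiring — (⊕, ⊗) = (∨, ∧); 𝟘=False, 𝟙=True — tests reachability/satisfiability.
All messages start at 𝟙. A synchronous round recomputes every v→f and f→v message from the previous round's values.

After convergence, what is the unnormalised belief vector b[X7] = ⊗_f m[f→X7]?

b[X7] = [F, T, T, T]

init: all messages = 𝟙 over 4 values
r1 m[φ0→X6] = [T, T, T, T]
r1 m[φ0→X9] = [T, T, T, T]
r1 m[φ1→X6] = [T, T, T, T]
r1 m[φ1→X5] = [T, T, T, T]
r1 m[φ2→X7] = [T, T, T, T]
r1 m[φ2→X5] = [T, T, T, T]
r1 m[φ3→X5] = [T, T, F, F]
r1 m[φ4→X6] = [T, F, F, T]
r1 m[φ5→X5] = [T, T, F, T]
r1 m[φ6→X7] = [T, T, T, T]
r1 m[φ7→X6] = [T, T, T, F]
r1 m[X6→φ0] = [T, T, T, T]
r1 m[X6→φ1] = [T, T, T, T]
r1 m[X6→φ4] = [T, T, T, T]
r1 m[X6→φ7] = [T, T, T, T]
r1 m[X9→φ0] = [T, T, T, T]
r1 m[X7→φ2] = [T, T, T, T]
r1 m[X7→φ6] = [T, T, T, T]
r1 m[X5→φ1] = [T, T, T, T]
r1 m[X5→φ2] = [T, T, T, T]
r1 m[X5→φ3] = [T, T, T, T]
r1 m[X5→φ5] = [T, T, T, T]
r2 m[φ0→X6] = [T, T, T, T]
r2 m[φ0→X9] = [T, T, T, T]
r2 m[φ1→X6] = [T, T, T, T]
r2 m[φ1→X5] = [T, T, T, T]
r2 m[φ2→X7] = [T, T, T, T]
r2 m[φ2→X5] = [T, T, T, T]
r2 m[φ3→X5] = [T, T, F, F]
r2 m[φ4→X6] = [T, F, F, T]
r2 m[φ5→X5] = [T, T, F, T]
r2 m[φ6→X7] = [T, T, T, T]
r2 m[φ7→X6] = [T, T, T, F]
r2 m[X6→φ0] = [T, F, F, F]
r2 m[X6→φ1] = [T, F, F, F]
r2 m[X6→φ4] = [T, T, T, F]
r2 m[X6→φ7] = [T, F, F, T]
r2 m[X9→φ0] = [T, T, T, T]
r2 m[X7→φ2] = [T, T, T, T]
r2 m[X7→φ6] = [T, T, T, T]
r2 m[X5→φ1] = [T, T, F, F]
r2 m[X5→φ2] = [T, T, F, F]
r2 m[X5→φ3] = [T, T, F, T]
r2 m[X5→φ5] = [T, T, F, F]
r3 m[φ0→X6] = [T, T, T, T]
r3 m[φ0→X9] = [T, T, T, T]
r3 m[φ1→X6] = [T, T, T, T]
r3 m[φ1→X5] = [T, T, T, T]
r3 m[φ2→X7] = [F, T, T, T]
r3 m[φ2→X5] = [T, T, T, T]
r3 m[φ3→X5] = [T, T, F, F]
r3 m[φ4→X6] = [T, F, F, T]
r3 m[φ5→X5] = [T, T, F, T]
r3 m[φ6→X7] = [T, T, T, T]
r3 m[φ7→X6] = [T, T, T, F]
r3 m[X6→φ0] = [T, F, F, F]
r3 m[X6→φ1] = [T, F, F, F]
r3 m[X6→φ4] = [T, T, T, F]
r3 m[X6→φ7] = [T, F, F, T]
r3 m[X9→φ0] = [T, T, T, T]
r3 m[X7→φ2] = [T, T, T, T]
r3 m[X7→φ6] = [T, T, T, T]
r3 m[X5→φ1] = [T, T, F, F]
r3 m[X5→φ2] = [T, T, F, F]
r3 m[X5→φ3] = [T, T, F, T]
r3 m[X5→φ5] = [T, T, F, F]
r4 m[φ0→X6] = [T, T, T, T]
r4 m[φ0→X9] = [T, T, T, T]
r4 m[φ1→X6] = [T, T, T, T]
r4 m[φ1→X5] = [T, T, T, T]
r4 m[φ2→X7] = [F, T, T, T]
r4 m[φ2→X5] = [T, T, T, T]
r4 m[φ3→X5] = [T, T, F, F]
r4 m[φ4→X6] = [T, F, F, T]
r4 m[φ5→X5] = [T, T, F, T]
r4 m[φ6→X7] = [T, T, T, T]
r4 m[φ7→X6] = [T, T, T, F]
r4 m[X6→φ0] = [T, F, F, F]
r4 m[X6→φ1] = [T, F, F, F]
r4 m[X6→φ4] = [T, T, T, F]
r4 m[X6→φ7] = [T, F, F, T]
r4 m[X9→φ0] = [T, T, T, T]
r4 m[X7→φ2] = [T, T, T, T]
r4 m[X7→φ6] = [F, T, T, T]
r4 m[X5→φ1] = [T, T, F, F]
r4 m[X5→φ2] = [T, T, F, F]
r4 m[X5→φ3] = [T, T, F, T]
r4 m[X5→φ5] = [T, T, F, F]
r5 m[φ0→X6] = [T, T, T, T]
r5 m[φ0→X9] = [T, T, T, T]
r5 m[φ1→X6] = [T, T, T, T]
r5 m[φ1→X5] = [T, T, T, T]
r5 m[φ2→X7] = [F, T, T, T]
r5 m[φ2→X5] = [T, T, T, T]
r5 m[φ3→X5] = [T, T, F, F]
r5 m[φ4→X6] = [T, F, F, T]
r5 m[φ5→X5] = [T, T, F, T]
r5 m[φ6→X7] = [T, T, T, T]
r5 m[φ7→X6] = [T, T, T, F]
r5 m[X6→φ0] = [T, F, F, F]
r5 m[X6→φ1] = [T, F, F, F]
r5 m[X6→φ4] = [T, T, T, F]
r5 m[X6→φ7] = [T, F, F, T]
r5 m[X9→φ0] = [T, T, T, T]
r5 m[X7→φ2] = [T, T, T, T]
r5 m[X7→φ6] = [F, T, T, T]
r5 m[X5→φ1] = [T, T, F, F]
r5 m[X5→φ2] = [T, T, F, F]
r5 m[X5→φ3] = [T, T, F, T]
r5 m[X5→φ5] = [T, T, F, F]
fixed point reached at round 5
b[X7] = ⊗ incoming = [F, T, T, T]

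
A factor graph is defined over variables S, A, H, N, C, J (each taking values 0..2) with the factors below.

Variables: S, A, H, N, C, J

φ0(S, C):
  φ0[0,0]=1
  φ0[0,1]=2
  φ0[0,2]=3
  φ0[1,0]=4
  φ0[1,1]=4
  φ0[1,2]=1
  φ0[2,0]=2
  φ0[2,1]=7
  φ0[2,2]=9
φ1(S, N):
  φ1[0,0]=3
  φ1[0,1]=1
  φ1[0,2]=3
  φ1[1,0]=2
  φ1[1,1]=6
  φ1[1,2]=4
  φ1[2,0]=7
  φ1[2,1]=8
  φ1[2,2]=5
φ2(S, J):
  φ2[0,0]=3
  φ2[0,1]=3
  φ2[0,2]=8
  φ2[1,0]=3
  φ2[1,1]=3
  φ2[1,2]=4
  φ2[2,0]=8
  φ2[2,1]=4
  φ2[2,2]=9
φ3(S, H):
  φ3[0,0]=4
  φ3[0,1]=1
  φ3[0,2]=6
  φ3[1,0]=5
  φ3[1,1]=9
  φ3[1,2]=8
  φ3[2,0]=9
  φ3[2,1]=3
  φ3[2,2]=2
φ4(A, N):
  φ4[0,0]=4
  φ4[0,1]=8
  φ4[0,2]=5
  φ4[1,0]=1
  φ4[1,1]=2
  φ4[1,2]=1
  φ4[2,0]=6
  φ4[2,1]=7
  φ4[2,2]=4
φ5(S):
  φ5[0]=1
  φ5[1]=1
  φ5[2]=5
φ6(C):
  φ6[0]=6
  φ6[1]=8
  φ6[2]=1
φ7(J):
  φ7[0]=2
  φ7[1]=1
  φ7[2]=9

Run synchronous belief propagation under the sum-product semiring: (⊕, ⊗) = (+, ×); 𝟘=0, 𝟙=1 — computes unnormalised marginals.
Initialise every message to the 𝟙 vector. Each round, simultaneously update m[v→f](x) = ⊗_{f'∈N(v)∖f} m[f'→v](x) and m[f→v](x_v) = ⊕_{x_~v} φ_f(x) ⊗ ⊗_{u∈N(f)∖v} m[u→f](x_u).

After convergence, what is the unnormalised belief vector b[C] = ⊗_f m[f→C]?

b[C] = [26637240, 110462960, 17110890]

init: all messages = 𝟙 over 3 values
r1 m[φ0→S] = [6, 9, 18]
r1 m[φ0→C] = [7, 13, 13]
r1 m[φ1→S] = [7, 12, 20]
r1 m[φ1→N] = [12, 15, 12]
r1 m[φ2→S] = [14, 10, 21]
r1 m[φ2→J] = [14, 10, 21]
r1 m[φ3→S] = [11, 22, 14]
r1 m[φ3→H] = [18, 13, 16]
r1 m[φ4→A] = [17, 4, 17]
r1 m[φ4→N] = [11, 17, 10]
r1 m[φ5→S] = [1, 1, 5]
r1 m[φ6→C] = [6, 8, 1]
r1 m[φ7→J] = [2, 1, 9]
r1 m[S→φ0] = [1, 1, 1]
r1 m[S→φ1] = [1, 1, 1]
r1 m[S→φ2] = [1, 1, 1]
r1 m[S→φ3] = [1, 1, 1]
r1 m[S→φ5] = [1, 1, 1]
r1 m[A→φ4] = [1, 1, 1]
r1 m[H→φ3] = [1, 1, 1]
r1 m[N→φ1] = [1, 1, 1]
r1 m[N→φ4] = [1, 1, 1]
r1 m[C→φ0] = [1, 1, 1]
r1 m[C→φ6] = [1, 1, 1]
r1 m[J→φ2] = [1, 1, 1]
r1 m[J→φ7] = [1, 1, 1]
r2 m[φ0→S] = [6, 9, 18]
r2 m[φ0→C] = [7, 13, 13]
r2 m[φ1→S] = [7, 12, 20]
r2 m[φ1→N] = [12, 15, 12]
r2 m[φ2→S] = [14, 10, 21]
r2 m[φ2→J] = [14, 10, 21]
r2 m[φ3→S] = [11, 22, 14]
r2 m[φ3→H] = [18, 13, 16]
r2 m[φ4→A] = [17, 4, 17]
r2 m[φ4→N] = [11, 17, 10]
r2 m[φ5→S] = [1, 1, 5]
r2 m[φ6→C] = [6, 8, 1]
r2 m[φ7→J] = [2, 1, 9]
r2 m[S→φ0] = [1078, 2640, 29400]
r2 m[S→φ1] = [924, 1980, 26460]
r2 m[S→φ2] = [462, 2376, 25200]
r2 m[S→φ3] = [588, 1080, 37800]
r2 m[S→φ5] = [6468, 23760, 105840]
r2 m[A→φ4] = [1, 1, 1]
r2 m[H→φ3] = [1, 1, 1]
r2 m[N→φ1] = [11, 17, 10]
r2 m[N→φ4] = [12, 15, 12]
r2 m[C→φ0] = [6, 8, 1]
r2 m[C→φ6] = [7, 13, 13]
r2 m[J→φ2] = [2, 1, 9]
r2 m[J→φ7] = [14, 10, 21]
r3 m[φ0→S] = [25, 57, 77]
r3 m[φ0→C] = [70438, 218516, 270474]
r3 m[φ1→S] = [80, 164, 263]
r3 m[φ1→N] = [191952, 224484, 142992]
r3 m[φ2→S] = [81, 45, 101]
r3 m[φ2→J] = [210114, 109314, 240000]
r3 m[φ3→S] = [11, 22, 14]
r3 m[φ3→H] = [347952, 123708, 87768]
r3 m[φ4→A] = [228, 54, 225]
r3 m[φ4→N] = [11, 17, 10]
r3 m[φ5→S] = [1, 1, 5]
r3 m[φ6→C] = [6, 8, 1]
r3 m[φ7→J] = [2, 1, 9]
r3 m[S→φ0] = [1078, 2640, 29400]
r3 m[S→φ1] = [924, 1980, 26460]
r3 m[S→φ2] = [462, 2376, 25200]
r3 m[S→φ3] = [588, 1080, 37800]
r3 m[S→φ5] = [6468, 23760, 105840]
r3 m[A→φ4] = [1, 1, 1]
r3 m[H→φ3] = [1, 1, 1]
r3 m[N→φ1] = [11, 17, 10]
r3 m[N→φ4] = [12, 15, 12]
r3 m[C→φ0] = [6, 8, 1]
r3 m[C→φ6] = [7, 13, 13]
r3 m[J→φ2] = [2, 1, 9]
r3 m[J→φ7] = [14, 10, 21]
r4 m[φ0→S] = [25, 57, 77]
r4 m[φ0→C] = [70438, 218516, 270474]
r4 m[φ1→S] = [80, 164, 263]
r4 m[φ1→N] = [191952, 224484, 142992]
r4 m[φ2→S] = [81, 45, 101]
r4 m[φ2→J] = [210114, 109314, 240000]
r4 m[φ3→S] = [11, 22, 14]
r4 m[φ3→H] = [347952, 123708, 87768]
r4 m[φ4→A] = [228, 54, 225]
r4 m[φ4→N] = [11, 17, 10]
r4 m[φ5→S] = [1, 1, 5]
r4 m[φ6→C] = [6, 8, 1]
r4 m[φ7→J] = [2, 1, 9]
r4 m[S→φ0] = [71280, 162360, 1859410]
r4 m[S→φ1] = [22275, 56430, 544390]
r4 m[S→φ2] = [22000, 205656, 1417570]
r4 m[S→φ3] = [162000, 420660, 10226755]
r4 m[S→φ5] = [1782000, 9254520, 28634914]
r4 m[A→φ4] = [1, 1, 1]
r4 m[H→φ3] = [1, 1, 1]
r4 m[N→φ1] = [11, 17, 10]
r4 m[N→φ4] = [191952, 224484, 142992]
r4 m[C→φ0] = [6, 8, 1]
r4 m[C→φ6] = [70438, 218516, 270474]
r4 m[J→φ2] = [2, 1, 9]
r4 m[J→φ7] = [210114, 109314, 240000]
r5 m[φ0→S] = [25, 57, 77]
r5 m[φ0→C] = [4439540, 13807870, 17110890]
r5 m[φ1→S] = [80, 164, 263]
r5 m[φ1→N] = [3990415, 4715975, 3014495]
r5 m[φ2→S] = [81, 45, 101]
r5 m[φ2→J] = [12023528, 6353248, 13756754]
r5 m[φ3→S] = [11, 22, 14]
r5 m[φ3→H] = [94792095, 34628205, 24790790]
r5 m[φ4→A] = [3278640, 783912, 3295068]
r5 m[φ4→N] = [11, 17, 10]
r5 m[φ5→S] = [1, 1, 5]
r5 m[φ6→C] = [6, 8, 1]
r5 m[φ7→J] = [2, 1, 9]
r5 m[S→φ0] = [71280, 162360, 1859410]
r5 m[S→φ1] = [22275, 56430, 544390]
r5 m[S→φ2] = [22000, 205656, 1417570]
r5 m[S→φ3] = [162000, 420660, 10226755]
r5 m[S→φ5] = [1782000, 9254520, 28634914]
r5 m[A→φ4] = [1, 1, 1]
r5 m[H→φ3] = [1, 1, 1]
r5 m[N→φ1] = [11, 17, 10]
r5 m[N→φ4] = [191952, 224484, 142992]
r5 m[C→φ0] = [6, 8, 1]
r5 m[C→φ6] = [70438, 218516, 270474]
r5 m[J→φ2] = [2, 1, 9]
r5 m[J→φ7] = [210114, 109314, 240000]
r6 m[φ0→S] = [25, 57, 77]
r6 m[φ0→C] = [4439540, 13807870, 17110890]
r6 m[φ1→S] = [80, 164, 263]
r6 m[φ1→N] = [3990415, 4715975, 3014495]
r6 m[φ2→S] = [81, 45, 101]
r6 m[φ2→J] = [12023528, 6353248, 13756754]
r6 m[φ3→S] = [11, 22, 14]
r6 m[φ3→H] = [94792095, 34628205, 24790790]
r6 m[φ4→A] = [3278640, 783912, 3295068]
r6 m[φ4→N] = [11, 17, 10]
r6 m[φ5→S] = [1, 1, 5]
r6 m[φ6→C] = [6, 8, 1]
r6 m[φ7→J] = [2, 1, 9]
r6 m[S→φ0] = [71280, 162360, 1859410]
r6 m[S→φ1] = [22275, 56430, 544390]
r6 m[S→φ2] = [22000, 205656, 1417570]
r6 m[S→φ3] = [162000, 420660, 10226755]
r6 m[S→φ5] = [1782000, 9254520, 28634914]
r6 m[A→φ4] = [1, 1, 1]
r6 m[H→φ3] = [1, 1, 1]
r6 m[N→φ1] = [11, 17, 10]
r6 m[N→φ4] = [3990415, 4715975, 3014495]
r6 m[C→φ0] = [6, 8, 1]
r6 m[C→φ6] = [4439540, 13807870, 17110890]
r6 m[J→φ2] = [2, 1, 9]
r6 m[J→φ7] = [12023528, 6353248, 13756754]
r7 m[φ0→S] = [25, 57, 77]
r7 m[φ0→C] = [4439540, 13807870, 17110890]
r7 m[φ1→S] = [80, 164, 263]
r7 m[φ1→N] = [3990415, 4715975, 3014495]
r7 m[φ2→S] = [81, 45, 101]
r7 m[φ2→J] = [12023528, 6353248, 13756754]
r7 m[φ3→S] = [11, 22, 14]
r7 m[φ3→H] = [94792095, 34628205, 24790790]
r7 m[φ4→A] = [68761935, 16436860, 69012295]
r7 m[φ4→N] = [11, 17, 10]
r7 m[φ5→S] = [1, 1, 5]
r7 m[φ6→C] = [6, 8, 1]
r7 m[φ7→J] = [2, 1, 9]
r7 m[S→φ0] = [71280, 162360, 1859410]
r7 m[S→φ1] = [22275, 56430, 544390]
r7 m[S→φ2] = [22000, 205656, 1417570]
r7 m[S→φ3] = [162000, 420660, 10226755]
r7 m[S→φ5] = [1782000, 9254520, 28634914]
r7 m[A→φ4] = [1, 1, 1]
r7 m[H→φ3] = [1, 1, 1]
r7 m[N→φ1] = [11, 17, 10]
r7 m[N→φ4] = [3990415, 4715975, 3014495]
r7 m[C→φ0] = [6, 8, 1]
r7 m[C→φ6] = [4439540, 13807870, 17110890]
r7 m[J→φ2] = [2, 1, 9]
r7 m[J→φ7] = [12023528, 6353248, 13756754]
r8 m[φ0→S] = [25, 57, 77]
r8 m[φ0→C] = [4439540, 13807870, 17110890]
r8 m[φ1→S] = [80, 164, 263]
r8 m[φ1→N] = [3990415, 4715975, 3014495]
r8 m[φ2→S] = [81, 45, 101]
r8 m[φ2→J] = [12023528, 6353248, 13756754]
r8 m[φ3→S] = [11, 22, 14]
r8 m[φ3→H] = [94792095, 34628205, 24790790]
r8 m[φ4→A] = [68761935, 16436860, 69012295]
r8 m[φ4→N] = [11, 17, 10]
r8 m[φ5→S] = [1, 1, 5]
r8 m[φ6→C] = [6, 8, 1]
r8 m[φ7→J] = [2, 1, 9]
r8 m[S→φ0] = [71280, 162360, 1859410]
r8 m[S→φ1] = [22275, 56430, 544390]
r8 m[S→φ2] = [22000, 205656, 1417570]
r8 m[S→φ3] = [162000, 420660, 10226755]
r8 m[S→φ5] = [1782000, 9254520, 28634914]
r8 m[A→φ4] = [1, 1, 1]
r8 m[H→φ3] = [1, 1, 1]
r8 m[N→φ1] = [11, 17, 10]
r8 m[N→φ4] = [3990415, 4715975, 3014495]
r8 m[C→φ0] = [6, 8, 1]
r8 m[C→φ6] = [4439540, 13807870, 17110890]
r8 m[J→φ2] = [2, 1, 9]
r8 m[J→φ7] = [12023528, 6353248, 13756754]
fixed point reached at round 8
b[C] = ⊗ incoming = [26637240, 110462960, 17110890]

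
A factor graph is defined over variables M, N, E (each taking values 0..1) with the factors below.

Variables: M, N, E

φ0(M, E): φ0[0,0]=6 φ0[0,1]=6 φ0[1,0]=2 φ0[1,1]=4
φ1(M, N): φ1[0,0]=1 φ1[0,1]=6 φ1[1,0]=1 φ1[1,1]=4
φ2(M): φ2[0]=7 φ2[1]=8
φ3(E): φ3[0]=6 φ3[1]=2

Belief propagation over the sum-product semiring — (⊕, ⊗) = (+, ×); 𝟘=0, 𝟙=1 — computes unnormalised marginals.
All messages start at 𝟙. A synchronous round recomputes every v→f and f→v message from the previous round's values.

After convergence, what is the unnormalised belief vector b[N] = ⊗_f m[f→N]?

b[N] = [496, 2656]

init: all messages = 𝟙 over 2 values
r1 m[φ0→M] = [12, 6]
r1 m[φ0→E] = [8, 10]
r1 m[φ1→M] = [7, 5]
r1 m[φ1→N] = [2, 10]
r1 m[φ2→M] = [7, 8]
r1 m[φ3→E] = [6, 2]
r1 m[M→φ0] = [1, 1]
r1 m[M→φ1] = [1, 1]
r1 m[M→φ2] = [1, 1]
r1 m[N→φ1] = [1, 1]
r1 m[E→φ0] = [1, 1]
r1 m[E→φ3] = [1, 1]
r2 m[φ0→M] = [12, 6]
r2 m[φ0→E] = [8, 10]
r2 m[φ1→M] = [7, 5]
r2 m[φ1→N] = [2, 10]
r2 m[φ2→M] = [7, 8]
r2 m[φ3→E] = [6, 2]
r2 m[M→φ0] = [49, 40]
r2 m[M→φ1] = [84, 48]
r2 m[M→φ2] = [84, 30]
r2 m[N→φ1] = [1, 1]
r2 m[E→φ0] = [6, 2]
r2 m[E→φ3] = [8, 10]
r3 m[φ0→M] = [48, 20]
r3 m[φ0→E] = [374, 454]
r3 m[φ1→M] = [7, 5]
r3 m[φ1→N] = [132, 696]
r3 m[φ2→M] = [7, 8]
r3 m[φ3→E] = [6, 2]
r3 m[M→φ0] = [49, 40]
r3 m[M→φ1] = [84, 48]
r3 m[M→φ2] = [84, 30]
r3 m[N→φ1] = [1, 1]
r3 m[E→φ0] = [6, 2]
r3 m[E→φ3] = [8, 10]
r4 m[φ0→M] = [48, 20]
r4 m[φ0→E] = [374, 454]
r4 m[φ1→M] = [7, 5]
r4 m[φ1→N] = [132, 696]
r4 m[φ2→M] = [7, 8]
r4 m[φ3→E] = [6, 2]
r4 m[M→φ0] = [49, 40]
r4 m[M→φ1] = [336, 160]
r4 m[M→φ2] = [336, 100]
r4 m[N→φ1] = [1, 1]
r4 m[E→φ0] = [6, 2]
r4 m[E→φ3] = [374, 454]
r5 m[φ0→M] = [48, 20]
r5 m[φ0→E] = [374, 454]
r5 m[φ1→M] = [7, 5]
r5 m[φ1→N] = [496, 2656]
r5 m[φ2→M] = [7, 8]
r5 m[φ3→E] = [6, 2]
r5 m[M→φ0] = [49, 40]
r5 m[M→φ1] = [336, 160]
r5 m[M→φ2] = [336, 100]
r5 m[N→φ1] = [1, 1]
r5 m[E→φ0] = [6, 2]
r5 m[E→φ3] = [374, 454]
r6 m[φ0→M] = [48, 20]
r6 m[φ0→E] = [374, 454]
r6 m[φ1→M] = [7, 5]
r6 m[φ1→N] = [496, 2656]
r6 m[φ2→M] = [7, 8]
r6 m[φ3→E] = [6, 2]
r6 m[M→φ0] = [49, 40]
r6 m[M→φ1] = [336, 160]
r6 m[M→φ2] = [336, 100]
r6 m[N→φ1] = [1, 1]
r6 m[E→φ0] = [6, 2]
r6 m[E→φ3] = [374, 454]
fixed point reached at round 6
b[N] = ⊗ incoming = [496, 2656]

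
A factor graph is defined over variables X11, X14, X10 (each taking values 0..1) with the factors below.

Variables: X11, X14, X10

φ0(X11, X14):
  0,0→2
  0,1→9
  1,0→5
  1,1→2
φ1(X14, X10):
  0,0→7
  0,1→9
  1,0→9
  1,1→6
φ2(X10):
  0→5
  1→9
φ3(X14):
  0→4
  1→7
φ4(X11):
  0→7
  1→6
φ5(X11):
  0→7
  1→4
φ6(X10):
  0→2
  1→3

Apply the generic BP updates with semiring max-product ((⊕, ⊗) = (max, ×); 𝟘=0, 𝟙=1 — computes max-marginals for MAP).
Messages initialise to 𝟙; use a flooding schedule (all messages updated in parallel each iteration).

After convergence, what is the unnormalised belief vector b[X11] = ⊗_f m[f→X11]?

b[X11] = [500094, 116640]

init: all messages = 𝟙 over 2 values
r1 m[φ0→X11] = [9, 5]
r1 m[φ0→X14] = [5, 9]
r1 m[φ1→X14] = [9, 9]
r1 m[φ1→X10] = [9, 9]
r1 m[φ2→X10] = [5, 9]
r1 m[φ3→X14] = [4, 7]
r1 m[φ4→X11] = [7, 6]
r1 m[φ5→X11] = [7, 4]
r1 m[φ6→X10] = [2, 3]
r1 m[X11→φ0] = [1, 1]
r1 m[X11→φ4] = [1, 1]
r1 m[X11→φ5] = [1, 1]
r1 m[X14→φ0] = [1, 1]
r1 m[X14→φ1] = [1, 1]
r1 m[X14→φ3] = [1, 1]
r1 m[X10→φ1] = [1, 1]
r1 m[X10→φ2] = [1, 1]
r1 m[X10→φ6] = [1, 1]
r2 m[φ0→X11] = [9, 5]
r2 m[φ0→X14] = [5, 9]
r2 m[φ1→X14] = [9, 9]
r2 m[φ1→X10] = [9, 9]
r2 m[φ2→X10] = [5, 9]
r2 m[φ3→X14] = [4, 7]
r2 m[φ4→X11] = [7, 6]
r2 m[φ5→X11] = [7, 4]
r2 m[φ6→X10] = [2, 3]
r2 m[X11→φ0] = [49, 24]
r2 m[X11→φ4] = [63, 20]
r2 m[X11→φ5] = [63, 30]
r2 m[X14→φ0] = [36, 63]
r2 m[X14→φ1] = [20, 63]
r2 m[X14→φ3] = [45, 81]
r2 m[X10→φ1] = [10, 27]
r2 m[X10→φ2] = [18, 27]
r2 m[X10→φ6] = [45, 81]
r3 m[φ0→X11] = [567, 180]
r3 m[φ0→X14] = [120, 441]
r3 m[φ1→X14] = [243, 162]
r3 m[φ1→X10] = [567, 378]
r3 m[φ2→X10] = [5, 9]
r3 m[φ3→X14] = [4, 7]
r3 m[φ4→X11] = [7, 6]
r3 m[φ5→X11] = [7, 4]
r3 m[φ6→X10] = [2, 3]
r3 m[X11→φ0] = [49, 24]
r3 m[X11→φ4] = [63, 20]
r3 m[X11→φ5] = [63, 30]
r3 m[X14→φ0] = [36, 63]
r3 m[X14→φ1] = [20, 63]
r3 m[X14→φ3] = [45, 81]
r3 m[X10→φ1] = [10, 27]
r3 m[X10→φ2] = [18, 27]
r3 m[X10→φ6] = [45, 81]
r4 m[φ0→X11] = [567, 180]
r4 m[φ0→X14] = [120, 441]
r4 m[φ1→X14] = [243, 162]
r4 m[φ1→X10] = [567, 378]
r4 m[φ2→X10] = [5, 9]
r4 m[φ3→X14] = [4, 7]
r4 m[φ4→X11] = [7, 6]
r4 m[φ5→X11] = [7, 4]
r4 m[φ6→X10] = [2, 3]
r4 m[X11→φ0] = [49, 24]
r4 m[X11→φ4] = [3969, 720]
r4 m[X11→φ5] = [3969, 1080]
r4 m[X14→φ0] = [972, 1134]
r4 m[X14→φ1] = [480, 3087]
r4 m[X14→φ3] = [29160, 71442]
r4 m[X10→φ1] = [10, 27]
r4 m[X10→φ2] = [1134, 1134]
r4 m[X10→φ6] = [2835, 3402]
r5 m[φ0→X11] = [10206, 4860]
r5 m[φ0→X14] = [120, 441]
r5 m[φ1→X14] = [243, 162]
r5 m[φ1→X10] = [27783, 18522]
r5 m[φ2→X10] = [5, 9]
r5 m[φ3→X14] = [4, 7]
r5 m[φ4→X11] = [7, 6]
r5 m[φ5→X11] = [7, 4]
r5 m[φ6→X10] = [2, 3]
r5 m[X11→φ0] = [49, 24]
r5 m[X11→φ4] = [3969, 720]
r5 m[X11→φ5] = [3969, 1080]
r5 m[X14→φ0] = [972, 1134]
r5 m[X14→φ1] = [480, 3087]
r5 m[X14→φ3] = [29160, 71442]
r5 m[X10→φ1] = [10, 27]
r5 m[X10→φ2] = [1134, 1134]
r5 m[X10→φ6] = [2835, 3402]
r6 m[φ0→X11] = [10206, 4860]
r6 m[φ0→X14] = [120, 441]
r6 m[φ1→X14] = [243, 162]
r6 m[φ1→X10] = [27783, 18522]
r6 m[φ2→X10] = [5, 9]
r6 m[φ3→X14] = [4, 7]
r6 m[φ4→X11] = [7, 6]
r6 m[φ5→X11] = [7, 4]
r6 m[φ6→X10] = [2, 3]
r6 m[X11→φ0] = [49, 24]
r6 m[X11→φ4] = [71442, 19440]
r6 m[X11→φ5] = [71442, 29160]
r6 m[X14→φ0] = [972, 1134]
r6 m[X14→φ1] = [480, 3087]
r6 m[X14→φ3] = [29160, 71442]
r6 m[X10→φ1] = [10, 27]
r6 m[X10→φ2] = [55566, 55566]
r6 m[X10→φ6] = [138915, 166698]
r7 m[φ0→X11] = [10206, 4860]
r7 m[φ0→X14] = [120, 441]
r7 m[φ1→X14] = [243, 162]
r7 m[φ1→X10] = [27783, 18522]
r7 m[φ2→X10] = [5, 9]
r7 m[φ3→X14] = [4, 7]
r7 m[φ4→X11] = [7, 6]
r7 m[φ5→X11] = [7, 4]
r7 m[φ6→X10] = [2, 3]
r7 m[X11→φ0] = [49, 24]
r7 m[X11→φ4] = [71442, 19440]
r7 m[X11→φ5] = [71442, 29160]
r7 m[X14→φ0] = [972, 1134]
r7 m[X14→φ1] = [480, 3087]
r7 m[X14→φ3] = [29160, 71442]
r7 m[X10→φ1] = [10, 27]
r7 m[X10→φ2] = [55566, 55566]
r7 m[X10→φ6] = [138915, 166698]
fixed point reached at round 7
b[X11] = ⊗ incoming = [500094, 116640]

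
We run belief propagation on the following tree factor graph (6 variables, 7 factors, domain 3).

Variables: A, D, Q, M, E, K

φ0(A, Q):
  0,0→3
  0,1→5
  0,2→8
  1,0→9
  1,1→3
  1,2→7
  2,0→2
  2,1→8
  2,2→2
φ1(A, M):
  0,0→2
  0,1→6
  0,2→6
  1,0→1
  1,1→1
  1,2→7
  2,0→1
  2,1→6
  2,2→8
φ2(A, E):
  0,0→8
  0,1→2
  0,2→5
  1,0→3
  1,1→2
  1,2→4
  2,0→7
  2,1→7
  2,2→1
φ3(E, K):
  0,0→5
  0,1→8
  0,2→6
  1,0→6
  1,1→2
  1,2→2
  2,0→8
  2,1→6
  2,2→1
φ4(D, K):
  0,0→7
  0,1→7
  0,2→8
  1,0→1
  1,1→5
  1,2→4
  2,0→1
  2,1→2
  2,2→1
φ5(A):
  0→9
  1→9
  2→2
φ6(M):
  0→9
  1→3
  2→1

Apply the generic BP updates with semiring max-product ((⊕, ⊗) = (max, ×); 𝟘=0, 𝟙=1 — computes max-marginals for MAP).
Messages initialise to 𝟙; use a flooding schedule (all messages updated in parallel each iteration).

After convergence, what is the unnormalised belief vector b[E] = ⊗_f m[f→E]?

init: all messages = 𝟙 over 3 values
r1 m[φ0→A] = [8, 9, 8]
r1 m[φ0→Q] = [9, 8, 8]
r1 m[φ1→A] = [6, 7, 8]
r1 m[φ1→M] = [2, 6, 8]
r1 m[φ2→A] = [8, 4, 7]
r1 m[φ2→E] = [8, 7, 5]
r1 m[φ3→E] = [8, 6, 8]
r1 m[φ3→K] = [8, 8, 6]
r1 m[φ4→D] = [8, 5, 2]
r1 m[φ4→K] = [7, 7, 8]
r1 m[φ5→A] = [9, 9, 2]
r1 m[φ6→M] = [9, 3, 1]
r1 m[A→φ0] = [1, 1, 1]
r1 m[A→φ1] = [1, 1, 1]
r1 m[A→φ2] = [1, 1, 1]
r1 m[A→φ5] = [1, 1, 1]
r1 m[D→φ4] = [1, 1, 1]
r1 m[Q→φ0] = [1, 1, 1]
r1 m[M→φ1] = [1, 1, 1]
r1 m[M→φ6] = [1, 1, 1]
r1 m[E→φ2] = [1, 1, 1]
r1 m[E→φ3] = [1, 1, 1]
r1 m[K→φ3] = [1, 1, 1]
r1 m[K→φ4] = [1, 1, 1]
r2 m[φ0→A] = [8, 9, 8]
r2 m[φ0→Q] = [9, 8, 8]
r2 m[φ1→A] = [6, 7, 8]
r2 m[φ1→M] = [2, 6, 8]
r2 m[φ2→A] = [8, 4, 7]
r2 m[φ2→E] = [8, 7, 5]
r2 m[φ3→E] = [8, 6, 8]
r2 m[φ3→K] = [8, 8, 6]
r2 m[φ4→D] = [8, 5, 2]
r2 m[φ4→K] = [7, 7, 8]
r2 m[φ5→A] = [9, 9, 2]
r2 m[φ6→M] = [9, 3, 1]
r2 m[A→φ0] = [432, 252, 112]
r2 m[A→φ1] = [576, 324, 112]
r2 m[A→φ2] = [432, 567, 128]
r2 m[A→φ5] = [384, 252, 448]
r2 m[D→φ4] = [1, 1, 1]
r2 m[Q→φ0] = [1, 1, 1]
r2 m[M→φ1] = [9, 3, 1]
r2 m[M→φ6] = [2, 6, 8]
r2 m[E→φ2] = [8, 6, 8]
r2 m[E→φ3] = [8, 7, 5]
r2 m[K→φ3] = [7, 7, 8]
r2 m[K→φ4] = [8, 8, 6]
r3 m[φ0→A] = [8, 9, 8]
r3 m[φ0→Q] = [2268, 2160, 3456]
r3 m[φ1→A] = [18, 9, 18]
r3 m[φ1→M] = [1152, 3456, 3456]
r3 m[φ2→A] = [64, 32, 56]
r3 m[φ2→E] = [3456, 1134, 2268]
r3 m[φ3→E] = [56, 42, 56]
r3 m[φ3→K] = [42, 64, 48]
r3 m[φ4→D] = [56, 40, 16]
r3 m[φ4→K] = [7, 7, 8]
r3 m[φ5→A] = [9, 9, 2]
r3 m[φ6→M] = [9, 3, 1]
r3 m[A→φ0] = [432, 252, 112]
r3 m[A→φ1] = [576, 324, 112]
r3 m[A→φ2] = [432, 567, 128]
r3 m[A→φ5] = [384, 252, 448]
r3 m[D→φ4] = [1, 1, 1]
r3 m[Q→φ0] = [1, 1, 1]
r3 m[M→φ1] = [9, 3, 1]
r3 m[M→φ6] = [2, 6, 8]
r3 m[E→φ2] = [8, 6, 8]
r3 m[E→φ3] = [8, 7, 5]
r3 m[K→φ3] = [7, 7, 8]
r3 m[K→φ4] = [8, 8, 6]
r4 m[φ0→A] = [8, 9, 8]
r4 m[φ0→Q] = [2268, 2160, 3456]
r4 m[φ1→A] = [18, 9, 18]
r4 m[φ1→M] = [1152, 3456, 3456]
r4 m[φ2→A] = [64, 32, 56]
r4 m[φ2→E] = [3456, 1134, 2268]
r4 m[φ3→E] = [56, 42, 56]
r4 m[φ3→K] = [42, 64, 48]
r4 m[φ4→D] = [56, 40, 16]
r4 m[φ4→K] = [7, 7, 8]
r4 m[φ5→A] = [9, 9, 2]
r4 m[φ6→M] = [9, 3, 1]
r4 m[A→φ0] = [10368, 2592, 2016]
r4 m[A→φ1] = [4608, 2592, 896]
r4 m[A→φ2] = [1296, 729, 288]
r4 m[A→φ5] = [9216, 2592, 8064]
r4 m[D→φ4] = [1, 1, 1]
r4 m[Q→φ0] = [1, 1, 1]
r4 m[M→φ1] = [9, 3, 1]
r4 m[M→φ6] = [1152, 3456, 3456]
r4 m[E→φ2] = [56, 42, 56]
r4 m[E→φ3] = [3456, 1134, 2268]
r4 m[K→φ3] = [7, 7, 8]
r4 m[K→φ4] = [42, 64, 48]
r5 m[φ0→A] = [8, 9, 8]
r5 m[φ0→Q] = [31104, 51840, 82944]
r5 m[φ1→A] = [18, 9, 18]
r5 m[φ1→M] = [9216, 27648, 27648]
r5 m[φ2→A] = [448, 224, 392]
r5 m[φ2→E] = [10368, 2592, 6480]
r5 m[φ3→E] = [56, 42, 56]
r5 m[φ3→K] = [18144, 27648, 20736]
r5 m[φ4→D] = [448, 320, 128]
r5 m[φ4→K] = [7, 7, 8]
r5 m[φ5→A] = [9, 9, 2]
r5 m[φ6→M] = [9, 3, 1]
r5 m[A→φ0] = [10368, 2592, 2016]
r5 m[A→φ1] = [4608, 2592, 896]
r5 m[A→φ2] = [1296, 729, 288]
r5 m[A→φ5] = [9216, 2592, 8064]
r5 m[D→φ4] = [1, 1, 1]
r5 m[Q→φ0] = [1, 1, 1]
r5 m[M→φ1] = [9, 3, 1]
r5 m[M→φ6] = [1152, 3456, 3456]
r5 m[E→φ2] = [56, 42, 56]
r5 m[E→φ3] = [3456, 1134, 2268]
r5 m[K→φ3] = [7, 7, 8]
r5 m[K→φ4] = [42, 64, 48]
r6 m[φ0→A] = [8, 9, 8]
r6 m[φ0→Q] = [31104, 51840, 82944]
r6 m[φ1→A] = [18, 9, 18]
r6 m[φ1→M] = [9216, 27648, 27648]
r6 m[φ2→A] = [448, 224, 392]
r6 m[φ2→E] = [10368, 2592, 6480]
r6 m[φ3→E] = [56, 42, 56]
r6 m[φ3→K] = [18144, 27648, 20736]
r6 m[φ4→D] = [448, 320, 128]
r6 m[φ4→K] = [7, 7, 8]
r6 m[φ5→A] = [9, 9, 2]
r6 m[φ6→M] = [9, 3, 1]
r6 m[A→φ0] = [72576, 18144, 14112]
r6 m[A→φ1] = [32256, 18144, 6272]
r6 m[A→φ2] = [1296, 729, 288]
r6 m[A→φ5] = [64512, 18144, 56448]
r6 m[D→φ4] = [1, 1, 1]
r6 m[Q→φ0] = [1, 1, 1]
r6 m[M→φ1] = [9, 3, 1]
r6 m[M→φ6] = [9216, 27648, 27648]
r6 m[E→φ2] = [56, 42, 56]
r6 m[E→φ3] = [10368, 2592, 6480]
r6 m[K→φ3] = [7, 7, 8]
r6 m[K→φ4] = [18144, 27648, 20736]
r7 m[φ0→A] = [8, 9, 8]
r7 m[φ0→Q] = [217728, 362880, 580608]
r7 m[φ1→A] = [18, 9, 18]
r7 m[φ1→M] = [64512, 193536, 193536]
r7 m[φ2→A] = [448, 224, 392]
r7 m[φ2→E] = [10368, 2592, 6480]
r7 m[φ3→E] = [56, 42, 56]
r7 m[φ3→K] = [51840, 82944, 62208]
r7 m[φ4→D] = [193536, 138240, 55296]
r7 m[φ4→K] = [7, 7, 8]
r7 m[φ5→A] = [9, 9, 2]
r7 m[φ6→M] = [9, 3, 1]
r7 m[A→φ0] = [72576, 18144, 14112]
r7 m[A→φ1] = [32256, 18144, 6272]
r7 m[A→φ2] = [1296, 729, 288]
r7 m[A→φ5] = [64512, 18144, 56448]
r7 m[D→φ4] = [1, 1, 1]
r7 m[Q→φ0] = [1, 1, 1]
r7 m[M→φ1] = [9, 3, 1]
r7 m[M→φ6] = [9216, 27648, 27648]
r7 m[E→φ2] = [56, 42, 56]
r7 m[E→φ3] = [10368, 2592, 6480]
r7 m[K→φ3] = [7, 7, 8]
r7 m[K→φ4] = [18144, 27648, 20736]
r8 m[φ0→A] = [8, 9, 8]
r8 m[φ0→Q] = [217728, 362880, 580608]
r8 m[φ1→A] = [18, 9, 18]
r8 m[φ1→M] = [64512, 193536, 193536]
r8 m[φ2→A] = [448, 224, 392]
r8 m[φ2→E] = [10368, 2592, 6480]
r8 m[φ3→E] = [56, 42, 56]
r8 m[φ3→K] = [51840, 82944, 62208]
r8 m[φ4→D] = [193536, 138240, 55296]
r8 m[φ4→K] = [7, 7, 8]
r8 m[φ5→A] = [9, 9, 2]
r8 m[φ6→M] = [9, 3, 1]
r8 m[A→φ0] = [72576, 18144, 14112]
r8 m[A→φ1] = [32256, 18144, 6272]
r8 m[A→φ2] = [1296, 729, 288]
r8 m[A→φ5] = [64512, 18144, 56448]
r8 m[D→φ4] = [1, 1, 1]
r8 m[Q→φ0] = [1, 1, 1]
r8 m[M→φ1] = [9, 3, 1]
r8 m[M→φ6] = [64512, 193536, 193536]
r8 m[E→φ2] = [56, 42, 56]
r8 m[E→φ3] = [10368, 2592, 6480]
r8 m[K→φ3] = [7, 7, 8]
r8 m[K→φ4] = [51840, 82944, 62208]
r9 m[φ0→A] = [8, 9, 8]
r9 m[φ0→Q] = [217728, 362880, 580608]
r9 m[φ1→A] = [18, 9, 18]
r9 m[φ1→M] = [64512, 193536, 193536]
r9 m[φ2→A] = [448, 224, 392]
r9 m[φ2→E] = [10368, 2592, 6480]
r9 m[φ3→E] = [56, 42, 56]
r9 m[φ3→K] = [51840, 82944, 62208]
r9 m[φ4→D] = [580608, 414720, 165888]
r9 m[φ4→K] = [7, 7, 8]
r9 m[φ5→A] = [9, 9, 2]
r9 m[φ6→M] = [9, 3, 1]
r9 m[A→φ0] = [72576, 18144, 14112]
r9 m[A→φ1] = [32256, 18144, 6272]
r9 m[A→φ2] = [1296, 729, 288]
r9 m[A→φ5] = [64512, 18144, 56448]
r9 m[D→φ4] = [1, 1, 1]
r9 m[Q→φ0] = [1, 1, 1]
r9 m[M→φ1] = [9, 3, 1]
r9 m[M→φ6] = [64512, 193536, 193536]
r9 m[E→φ2] = [56, 42, 56]
r9 m[E→φ3] = [10368, 2592, 6480]
r9 m[K→φ3] = [7, 7, 8]
r9 m[K→φ4] = [51840, 82944, 62208]
r10 m[φ0→A] = [8, 9, 8]
r10 m[φ0→Q] = [217728, 362880, 580608]
r10 m[φ1→A] = [18, 9, 18]
r10 m[φ1→M] = [64512, 193536, 193536]
r10 m[φ2→A] = [448, 224, 392]
r10 m[φ2→E] = [10368, 2592, 6480]
r10 m[φ3→E] = [56, 42, 56]
r10 m[φ3→K] = [51840, 82944, 62208]
r10 m[φ4→D] = [580608, 414720, 165888]
r10 m[φ4→K] = [7, 7, 8]
r10 m[φ5→A] = [9, 9, 2]
r10 m[φ6→M] = [9, 3, 1]
r10 m[A→φ0] = [72576, 18144, 14112]
r10 m[A→φ1] = [32256, 18144, 6272]
r10 m[A→φ2] = [1296, 729, 288]
r10 m[A→φ5] = [64512, 18144, 56448]
r10 m[D→φ4] = [1, 1, 1]
r10 m[Q→φ0] = [1, 1, 1]
r10 m[M→φ1] = [9, 3, 1]
r10 m[M→φ6] = [64512, 193536, 193536]
r10 m[E→φ2] = [56, 42, 56]
r10 m[E→φ3] = [10368, 2592, 6480]
r10 m[K→φ3] = [7, 7, 8]
r10 m[K→φ4] = [51840, 82944, 62208]
fixed point reached at round 10
b[E] = ⊗ incoming = [580608, 108864, 362880]

b[E] = [580608, 108864, 362880]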